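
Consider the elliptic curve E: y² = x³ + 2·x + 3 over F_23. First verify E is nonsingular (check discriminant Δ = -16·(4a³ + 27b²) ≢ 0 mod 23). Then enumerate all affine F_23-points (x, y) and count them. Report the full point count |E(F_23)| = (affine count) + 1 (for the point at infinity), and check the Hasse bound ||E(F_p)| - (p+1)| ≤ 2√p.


Affine points = {(0, 7), (0, 16), (1, 11), (1, 12), (3, 6), (3, 17), (4, 11), (4, 12), (5, 0), (6, 1), (6, 22), (8, 5), (8, 18), (13, 8), (13, 15), (15, 2), (15, 21), (18, 11), (18, 12), (19, 0), (20, 4), (20, 19), (22, 0)}; affine count = 23; |E(F_23)| = 24.

Discriminant check: Δ ∝ 4a³ + 27b² = 4·2³ + 27·3² = 4·8 + 27·9 ≡ 22 (mod 23). Nonzero ⇒ E is nonsingular.
For each x ∈ F_23, compute rhs = x³ + 2·x + 3 mod 23, then count y ∈ F_23 with y² ≡ rhs.
  x = 0: rhs = 3, matching y values: 7, 16 (2 points).
  x = 1: rhs = 6, matching y values: 11, 12 (2 points).
  x = 2: rhs = 15, matching y values: none (0 points).
  x = 3: rhs = 13, matching y values: 6, 17 (2 points).
  x = 4: rhs = 6, matching y values: 11, 12 (2 points).
  x = 5: rhs = 0, matching y values: 0 (1 points).
  x = 6: rhs = 1, matching y values: 1, 22 (2 points).
  x = 7: rhs = 15, matching y values: none (0 points).
  x = 8: rhs = 2, matching y values: 5, 18 (2 points).
  x = 9: rhs = 14, matching y values: none (0 points).
  x = 10: rhs = 11, matching y values: none (0 points).
  x = 11: rhs = 22, matching y values: none (0 points).
  x = 12: rhs = 7, matching y values: none (0 points).
  x = 13: rhs = 18, matching y values: 8, 15 (2 points).
  x = 14: rhs = 15, matching y values: none (0 points).
  x = 15: rhs = 4, matching y values: 2, 21 (2 points).
  x = 16: rhs = 14, matching y values: none (0 points).
  x = 17: rhs = 5, matching y values: none (0 points).
  x = 18: rhs = 6, matching y values: 11, 12 (2 points).
  x = 19: rhs = 0, matching y values: 0 (1 points).
  x = 20: rhs = 16, matching y values: 4, 19 (2 points).
  x = 21: rhs = 14, matching y values: none (0 points).
  x = 22: rhs = 0, matching y values: 0 (1 points).
Total affine count: 23.
Full point count |E(F_23)| = 23 + 1 = 24.
Hasse bound: |24 − (23+1)| = |0| = 0 ≤ 2√23 ≈ 9.5917 ✓.


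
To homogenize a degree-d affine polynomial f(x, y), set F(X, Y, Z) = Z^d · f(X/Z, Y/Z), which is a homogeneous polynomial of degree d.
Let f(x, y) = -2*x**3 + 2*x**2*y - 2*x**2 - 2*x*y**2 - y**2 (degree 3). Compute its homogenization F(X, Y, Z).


F(X, Y, Z) = -2*X**3 + 2*X**2*Y - 2*X**2*Z - 2*X*Y**2 - Y**2*Z

deg(f) = 3.
Substitute x = X/Z, y = Y/Z into f, then multiply by Z^3.
  monomial -2·x^3·y^0 ↦ -2·X^3·Y^0·Z^0.
  monomial 2·x^2·y^1 ↦ 2·X^2·Y^1·Z^0.
  monomial -2·x^2·y^0 ↦ -2·X^2·Y^0·Z^1.
  monomial -2·x^1·y^2 ↦ -2·X^1·Y^2·Z^0.
  monomial -1·x^0·y^2 ↦ -1·X^0·Y^2·Z^1.
Collecting: F(X, Y, Z) = -2*X**3 + 2*X**2*Y - 2*X**2*Z - 2*X*Y**2 - Y**2*Z.


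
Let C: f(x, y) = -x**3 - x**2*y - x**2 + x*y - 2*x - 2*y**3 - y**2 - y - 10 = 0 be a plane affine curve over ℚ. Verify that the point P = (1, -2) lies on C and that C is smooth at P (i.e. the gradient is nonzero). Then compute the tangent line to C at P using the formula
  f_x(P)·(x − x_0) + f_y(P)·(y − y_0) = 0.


Tangent line at P: -5*x - 21*y - 37 = 0.

Step 1: f(1, -2) = 0, so P lies on C.
Step 2: partial derivatives
  f_x(x, y) = -3*x**2 - 2*x*y - 2*x + y - 2, f_y(x, y) = -x**2 + x - 6*y**2 - 2*y - 1.
  f_x(P) = -5, f_y(P) = -21 (gradient nonzero, so P is smooth).
Step 3: tangent line at P: -5·(x − 1) + -21·(y − -2) = 0.
Expanding: -5*x - 21*y - 37 = 0.


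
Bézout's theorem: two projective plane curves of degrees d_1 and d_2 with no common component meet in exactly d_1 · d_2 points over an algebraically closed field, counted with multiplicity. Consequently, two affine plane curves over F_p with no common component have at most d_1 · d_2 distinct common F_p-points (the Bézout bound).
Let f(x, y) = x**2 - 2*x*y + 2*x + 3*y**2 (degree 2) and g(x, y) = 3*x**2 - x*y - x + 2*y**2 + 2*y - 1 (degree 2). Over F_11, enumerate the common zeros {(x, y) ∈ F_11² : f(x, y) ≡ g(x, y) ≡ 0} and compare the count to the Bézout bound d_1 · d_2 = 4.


Common zeros: {(1, 2)}; count = 1; Bézout bound = 4.

deg(f) = 2, deg(g) = 2, so Bézout bound = 4.
Scan x ∈ F_11. For each x, list the y ∈ F_11 with f(x, y) ≡ 0 and those with g(x, y) ≡ 0 (mod 11); the common zeros in that column are the intersection.
  x = 0: f ≡ 0 at y ∈ {0}; g ≡ 0 at y ∈ {2, 8}; common: ∅.
  x = 1: f ≡ 0 at y ∈ {2, 6}; g ≡ 0 at y ∈ {2, 3}; common: {2}.
  x = 2: f ≡ 0 at y ∈ ∅; g ≡ 0 at y ∈ {1, 10}; common: ∅.
  x = 3: f ≡ 0 at y ∈ ∅; g ≡ 0 at y ∈ {8, 9}; common: ∅.
  x = 4: f ≡ 0 at y ∈ ∅; g ≡ 0 at y ∈ {3, 9}; common: ∅.
  x = 5: f ≡ 0 at y ∈ ∅; g ≡ 0 at y ∈ ∅; common: ∅.
  x = 6: f ≡ 0 at y ∈ ∅; g ≡ 0 at y ∈ {1}; common: ∅.
  x = 7: f ≡ 0 at y ∈ {4, 8}; g ≡ 0 at y ∈ ∅; common: ∅.
  x = 8: f ≡ 0 at y ∈ {10}; g ≡ 0 at y ∈ ∅; common: ∅.
  x = 9: f ≡ 0 at y ∈ {0, 6}; g ≡ 0 at y ∈ {10}; common: ∅.
  x = 10: f ≡ 0 at y ∈ {4, 10}; g ≡ 0 at y ∈ ∅; common: ∅.
Collecting: common zeros = {(1, 2)}, so the count is 1.
Comparison with the Bézout bound: 1 ≤ 4 = deg(f)·deg(g), as expected for curves with no common component (the affine F_11-count falls short of the bound because intersections may lie at infinity, over extension fields, or carry multiplicity).


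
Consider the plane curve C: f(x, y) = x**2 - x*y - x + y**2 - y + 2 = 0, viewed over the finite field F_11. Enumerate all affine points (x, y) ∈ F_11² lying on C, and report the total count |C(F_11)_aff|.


Affine F_11-points: {(0, 5), (0, 7), (2, 6), (2, 8), (5, 0), (5, 6), (6, 2), (6, 5), (7, 0), (7, 8), (8, 2), (8, 7)}; count = 12.

For each of the 121 pairs (x, y) ∈ F_11², evaluate f(x, y) mod 11. Record the zeros.
  x = 0: [0↦2, 1↦2, 2↦4, 3↦8, 4↦3, 5↦0, 6↦10, 7↦0, 8↦3, 9↦8, 10↦4]  zeros at y ∈ {5, 7}
  x = 1: [0↦2, 1↦1, 2↦2, 3↦5, 4↦10, 5↦6, 6↦4, 7↦4, 8↦6, 9↦10, 10↦5]  zeros at y ∈ ∅
  x = 2: [0↦4, 1↦2, 2↦2, 3↦4, 4↦8, 5↦3, 6↦0, 7↦10, 8↦0, 9↦3, 10↦8]  zeros at y ∈ {6, 8}
  x = 3: [0↦8, 1↦5, 2↦4, 3↦5, 4↦8, 5↦2, 6↦9, 7↦7, 8↦7, 9↦9, 10↦2]  zeros at y ∈ ∅
  x = 4: [0↦3, 1↦10, 2↦8, 3↦8, 4↦10, 5↦3, 6↦9, 7↦6, 8↦5, 9↦6, 10↦9]  zeros at y ∈ ∅
  x = 5: [0↦0, 1↦6, 2↦3, 3↦2, 4↦3, 5↦6, 6↦0, 7↦7, 8↦5, 9↦5, 10↦7]  zeros at y ∈ {0, 6}
  x = 6: [0↦10, 1↦4, 2↦0, 3↦9, 4↦9, 5↦0, 6↦4, 7↦10, 8↦7, 9↦6, 10↦7]  zeros at y ∈ {2, 5}
  x = 7: [0↦0, 1↦4, 2↦10, 3↦7, 4↦6, 5↦7, 6↦10, 7↦4, 8↦0, 9↦9, 10↦9]  zeros at y ∈ {0, 8}
  x = 8: [0↦3, 1↦6, 2↦0, 3↦7, 4↦5, 5↦5, 6↦7, 7↦0, 8↦6, 9↦3, 10↦2]  zeros at y ∈ {2, 7}
  x = 9: [0↦8, 1↦10, 2↦3, 3↦9, 4↦6, 5↦5, 6↦6, 7↦9, 8↦3, 9↦10, 10↦8]  zeros at y ∈ ∅
  x = 10: [0↦4, 1↦5, 2↦8, 3↦2, 4↦9, 5↦7, 6↦7, 7↦9, 8↦2, 9↦8, 10↦5]  zeros at y ∈ ∅
Collecting zeros: affine points = {(0, 5), (0, 7), (2, 6), (2, 8), (5, 0), (5, 6), (6, 2), (6, 5), (7, 0), (7, 8), (8, 2), (8, 7)}.
Total count |C(F_11)_aff| = 12.


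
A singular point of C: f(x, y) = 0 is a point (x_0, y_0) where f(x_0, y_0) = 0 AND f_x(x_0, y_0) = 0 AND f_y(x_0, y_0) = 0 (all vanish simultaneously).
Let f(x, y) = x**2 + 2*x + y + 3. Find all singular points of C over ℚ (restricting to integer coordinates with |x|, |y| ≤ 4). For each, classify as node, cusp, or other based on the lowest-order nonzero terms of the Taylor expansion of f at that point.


No singular points in the scanned grid; C is smooth there.

Compute partial derivatives:
  f_x = 2*x + 2.
  f_y = 1.
f_y = 1 is a nonzero constant, so f_y never vanishes: no point (x, y) can satisfy f = f_x = f_y = 0. In particular no (x, y) ∈ {−4, ..., 4}² is singular; the curve is smooth.


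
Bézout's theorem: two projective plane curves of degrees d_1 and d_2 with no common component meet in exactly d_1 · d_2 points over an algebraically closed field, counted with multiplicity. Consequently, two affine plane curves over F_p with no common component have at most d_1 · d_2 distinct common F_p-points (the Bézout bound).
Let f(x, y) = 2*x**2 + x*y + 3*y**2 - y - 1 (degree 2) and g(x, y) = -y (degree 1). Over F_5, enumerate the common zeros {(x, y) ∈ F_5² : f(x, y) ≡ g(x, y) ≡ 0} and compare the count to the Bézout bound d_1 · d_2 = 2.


Common zeros: ∅; count = 0; Bézout bound = 2.

deg(f) = 2, deg(g) = 1, so Bézout bound = 2.
Scan x ∈ F_5. For each x, list the y ∈ F_5 with f(x, y) ≡ 0 and those with g(x, y) ≡ 0 (mod 5); the common zeros in that column are the intersection.
  x = 0: f ≡ 0 at y ∈ ∅; g ≡ 0 at y ∈ {0}; common: ∅.
  x = 1: f ≡ 0 at y ∈ ∅; g ≡ 0 at y ∈ {0}; common: ∅.
  x = 2: f ≡ 0 at y ∈ ∅; g ≡ 0 at y ∈ {0}; common: ∅.
  x = 3: f ≡ 0 at y ∈ {3}; g ≡ 0 at y ∈ {0}; common: ∅.
  x = 4: f ≡ 0 at y ∈ ∅; g ≡ 0 at y ∈ {0}; common: ∅.
Collecting: common zeros = ∅, so the count is 0.
Comparison with the Bézout bound: 0 ≤ 2 = deg(f)·deg(g), as expected for curves with no common component (the affine F_5-count falls short of the bound because intersections may lie at infinity, over extension fields, or carry multiplicity).


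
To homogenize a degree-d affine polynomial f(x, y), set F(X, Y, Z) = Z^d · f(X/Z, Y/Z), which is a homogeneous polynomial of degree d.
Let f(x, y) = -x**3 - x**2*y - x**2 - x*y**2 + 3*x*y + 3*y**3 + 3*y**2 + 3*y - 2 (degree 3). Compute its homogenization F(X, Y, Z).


F(X, Y, Z) = -X**3 - X**2*Y - X**2*Z - X*Y**2 + 3*X*Y*Z + 3*Y**3 + 3*Y**2*Z + 3*Y*Z**2 - 2*Z**3

deg(f) = 3.
Substitute x = X/Z, y = Y/Z into f, then multiply by Z^3.
  monomial -1·x^3·y^0 ↦ -1·X^3·Y^0·Z^0.
  monomial -1·x^2·y^1 ↦ -1·X^2·Y^1·Z^0.
  monomial -1·x^2·y^0 ↦ -1·X^2·Y^0·Z^1.
  monomial -1·x^1·y^2 ↦ -1·X^1·Y^2·Z^0.
  monomial 3·x^1·y^1 ↦ 3·X^1·Y^1·Z^1.
  monomial 3·x^0·y^3 ↦ 3·X^0·Y^3·Z^0.
  monomial 3·x^0·y^2 ↦ 3·X^0·Y^2·Z^1.
  monomial 3·x^0·y^1 ↦ 3·X^0·Y^1·Z^2.
  monomial -2·x^0·y^0 ↦ -2·X^0·Y^0·Z^3.
Collecting: F(X, Y, Z) = -X**3 - X**2*Y - X**2*Z - X*Y**2 + 3*X*Y*Z + 3*Y**3 + 3*Y**2*Z + 3*Y*Z**2 - 2*Z**3.


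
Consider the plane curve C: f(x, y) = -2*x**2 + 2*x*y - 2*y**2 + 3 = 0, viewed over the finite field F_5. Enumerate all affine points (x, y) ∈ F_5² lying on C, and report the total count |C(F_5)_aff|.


Affine F_5-points: {(0, 2), (0, 3), (2, 0), (2, 2), (3, 0), (3, 3)}; count = 6.

For each of the 25 pairs (x, y) ∈ F_5², evaluate f(x, y) mod 5. Record the zeros.
  x = 0: [0↦3, 1↦1, 2↦0, 3↦0, 4↦1]  zeros at y ∈ {2, 3}
  x = 1: [0↦1, 1↦1, 2↦2, 3↦4, 4↦2]  zeros at y ∈ ∅
  x = 2: [0↦0, 1↦2, 2↦0, 3↦4, 4↦4]  zeros at y ∈ {0, 2}
  x = 3: [0↦0, 1↦4, 2↦4, 3↦0, 4↦2]  zeros at y ∈ {0, 3}
  x = 4: [0↦1, 1↦2, 2↦4, 3↦2, 4↦1]  zeros at y ∈ ∅
Collecting zeros: affine points = {(0, 2), (0, 3), (2, 0), (2, 2), (3, 0), (3, 3)}.
Total count |C(F_5)_aff| = 6.


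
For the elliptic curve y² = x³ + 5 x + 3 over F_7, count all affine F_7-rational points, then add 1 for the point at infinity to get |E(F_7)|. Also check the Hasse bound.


Affine points = {(1, 3), (1, 4), (2, 0), (6, 2), (6, 5)}; affine count = 5; |E(F_7)| = 6.

Discriminant check: Δ ∝ 4a³ + 27b² = 4·5³ + 27·3² = 4·125 + 27·9 ≡ 1 (mod 7). Nonzero ⇒ E is nonsingular.
For each x ∈ F_7, compute rhs = x³ + 5·x + 3 mod 7, then count y ∈ F_7 with y² ≡ rhs.
  x = 0: rhs = 3, matching y values: none (0 points).
  x = 1: rhs = 2, matching y values: 3, 4 (2 points).
  x = 2: rhs = 0, matching y values: 0 (1 points).
  x = 3: rhs = 3, matching y values: none (0 points).
  x = 4: rhs = 3, matching y values: none (0 points).
  x = 5: rhs = 6, matching y values: none (0 points).
  x = 6: rhs = 4, matching y values: 2, 5 (2 points).
Total affine count: 5.
Full point count |E(F_7)| = 5 + 1 = 6.
Hasse bound: |6 − (7+1)| = |-2| = 2 ≤ 2√7 ≈ 5.2915 ✓.


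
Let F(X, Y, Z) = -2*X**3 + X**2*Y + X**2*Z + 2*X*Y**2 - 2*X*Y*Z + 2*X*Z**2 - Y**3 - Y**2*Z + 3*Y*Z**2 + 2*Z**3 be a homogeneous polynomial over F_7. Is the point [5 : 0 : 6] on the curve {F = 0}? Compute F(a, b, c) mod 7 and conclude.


F(5,0,6) ≡ 6 (mod 7); P is NOT on the curve.

Evaluate F(5, 0, 6) term-by-term (mod 7).
  -2*X**3 ↦ -2·125·1·1 = -250
  X**2*Y ↦ 1·25·0·1 = 0
  X**2*Z ↦ 1·25·1·6 = 150
  2*X*Y**2 ↦ 2·5·0·1 = 0
  -2*X*Y*Z ↦ -2·5·0·6 = 0
  2*X*Z**2 ↦ 2·5·1·36 = 360
  -Y**3 ↦ -1·1·0·1 = 0
  -Y**2*Z ↦ -1·1·0·6 = 0
  3*Y*Z**2 ↦ 3·1·0·36 = 0
  2*Z**3 ↦ 2·1·1·216 = 432
Sum: F(5, 0, 6) = (-250) + (0) + (150) + (0) + (0) + (360) + (0) + (0) + (0) + (432) = 692.
Reducing mod 7: 692 ≡ 6 (mod 7).
Since F(a, b, c) ≡ 6 ≠ 0 (mod 7), P does NOT lie on the curve.


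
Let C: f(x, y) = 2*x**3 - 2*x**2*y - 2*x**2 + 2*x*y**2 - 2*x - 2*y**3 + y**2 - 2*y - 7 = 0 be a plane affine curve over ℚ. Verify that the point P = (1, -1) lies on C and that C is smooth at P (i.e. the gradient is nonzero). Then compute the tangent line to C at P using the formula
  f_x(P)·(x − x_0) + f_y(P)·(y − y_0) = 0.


Tangent line at P: 6*x - 16*y - 22 = 0.

Step 1: f(1, -1) = 0, so P lies on C.
Step 2: partial derivatives
  f_x(x, y) = 6*x**2 - 4*x*y - 4*x + 2*y**2 - 2, f_y(x, y) = -2*x**2 + 4*x*y - 6*y**2 + 2*y - 2.
  f_x(P) = 6, f_y(P) = -16 (gradient nonzero, so P is smooth).
Step 3: tangent line at P: 6·(x − 1) + -16·(y − -1) = 0.
Expanding: 6*x - 16*y - 22 = 0.


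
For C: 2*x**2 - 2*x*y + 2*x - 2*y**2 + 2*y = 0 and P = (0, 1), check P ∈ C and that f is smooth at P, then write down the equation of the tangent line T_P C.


Tangent line at P: 2 - 2*y = 0.

Step 1: f(0, 1) = 0, so P lies on C.
Step 2: partial derivatives
  f_x(x, y) = 4*x - 2*y + 2, f_y(x, y) = -2*x - 4*y + 2.
  f_x(P) = 0, f_y(P) = -2 (gradient nonzero, so P is smooth).
Step 3: tangent line at P: 0·(x − 0) + -2·(y − 1) = 0.
Expanding: 2 - 2*y = 0.


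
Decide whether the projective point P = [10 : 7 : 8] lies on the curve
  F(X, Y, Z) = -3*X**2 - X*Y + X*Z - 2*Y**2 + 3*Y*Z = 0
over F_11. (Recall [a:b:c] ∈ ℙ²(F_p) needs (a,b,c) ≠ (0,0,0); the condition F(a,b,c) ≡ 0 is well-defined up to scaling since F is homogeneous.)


F(10,7,8) ≡ 0 (mod 11); P is on the curve.

Evaluate F(10, 7, 8) term-by-term (mod 11).
  -3*X**2 ↦ -3·100·1·1 = -300
  -X*Y ↦ -1·10·7·1 = -70
  X*Z ↦ 1·10·1·8 = 80
  -2*Y**2 ↦ -2·1·49·1 = -98
  3*Y*Z ↦ 3·1·7·8 = 168
Sum: F(10, 7, 8) = (-300) + (-70) + (80) + (-98) + (168) = -220.
Reducing mod 11: -220 ≡ 0 (mod 11).
Since F(a, b, c) ≡ 0 (mod 11), P lies on the curve.


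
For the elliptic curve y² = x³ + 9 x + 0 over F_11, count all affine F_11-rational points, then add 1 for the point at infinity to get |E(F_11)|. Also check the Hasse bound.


Affine points = {(0, 0), (2, 2), (2, 9), (4, 1), (4, 10), (5, 4), (5, 7), (8, 1), (8, 10), (10, 1), (10, 10)}; affine count = 11; |E(F_11)| = 12.

Discriminant check: Δ ∝ 4a³ + 27b² = 4·9³ + 27·0² = 4·729 + 27·0 ≡ 1 (mod 11). Nonzero ⇒ E is nonsingular.
For each x ∈ F_11, compute rhs = x³ + 9·x + 0 mod 11, then count y ∈ F_11 with y² ≡ rhs.
  x = 0: rhs = 0, matching y values: 0 (1 points).
  x = 1: rhs = 10, matching y values: none (0 points).
  x = 2: rhs = 4, matching y values: 2, 9 (2 points).
  x = 3: rhs = 10, matching y values: none (0 points).
  x = 4: rhs = 1, matching y values: 1, 10 (2 points).
  x = 5: rhs = 5, matching y values: 4, 7 (2 points).
  x = 6: rhs = 6, matching y values: none (0 points).
  x = 7: rhs = 10, matching y values: none (0 points).
  x = 8: rhs = 1, matching y values: 1, 10 (2 points).
  x = 9: rhs = 7, matching y values: none (0 points).
  x = 10: rhs = 1, matching y values: 1, 10 (2 points).
Total affine count: 11.
Full point count |E(F_11)| = 11 + 1 = 12.
Hasse bound: |12 − (11+1)| = |0| = 0 ≤ 2√11 ≈ 6.6332 ✓.


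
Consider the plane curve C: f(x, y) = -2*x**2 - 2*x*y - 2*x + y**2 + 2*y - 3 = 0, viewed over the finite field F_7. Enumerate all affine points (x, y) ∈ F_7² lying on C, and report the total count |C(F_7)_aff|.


Affine F_7-points: {(0, 1), (0, 4), (1, 0), (2, 4), (2, 5), (5, 0), (5, 1), (6, 5)}; count = 8.

For each of the 49 pairs (x, y) ∈ F_7², evaluate f(x, y) mod 7. Record the zeros.
  x = 0: [0↦4, 1↦0, 2↦5, 3↦5, 4↦0, 5↦4, 6↦3]  zeros at y ∈ {1, 4}
  x = 1: [0↦0, 1↦1, 2↦4, 3↦2, 4↦2, 5↦4, 6↦1]  zeros at y ∈ {0}
  x = 2: [0↦6, 1↦5, 2↦6, 3↦2, 4↦0, 5↦0, 6↦2]  zeros at y ∈ {4, 5}
  x = 3: [0↦1, 1↦5, 2↦4, 3↦5, 4↦1, 5↦6, 6↦6]  zeros at y ∈ ∅
  x = 4: [0↦6, 1↦1, 2↦5, 3↦4, 4↦5, 5↦1, 6↦6]  zeros at y ∈ ∅
  x = 5: [0↦0, 1↦0, 2↦2, 3↦6, 4↦5, 5↦6, 6↦2]  zeros at y ∈ {0, 1}
  x = 6: [0↦4, 1↦2, 2↦2, 3↦4, 4↦1, 5↦0, 6↦1]  zeros at y ∈ {5}
Collecting zeros: affine points = {(0, 1), (0, 4), (1, 0), (2, 4), (2, 5), (5, 0), (5, 1), (6, 5)}.
Total count |C(F_7)_aff| = 8.


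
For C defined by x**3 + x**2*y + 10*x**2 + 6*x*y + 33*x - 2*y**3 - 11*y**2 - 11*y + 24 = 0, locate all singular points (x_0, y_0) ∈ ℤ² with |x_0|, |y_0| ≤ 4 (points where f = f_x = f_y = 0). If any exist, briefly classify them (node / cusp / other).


Singular points: {(-3, -2)}; classification: node.

Compute partial derivatives:
  f_x = 3*x**2 + 2*x*y + 20*x + 6*y + 33.
  f_y = x**2 + 6*x - 6*y**2 - 22*y - 11.
Scan x_0 ∈ {−4, ..., 4}. For each x_0, f_y(x_0, y) is a polynomial in y; find its integer roots y ∈ {−4, ..., 4}, then test f_x and f at those candidates.
  x = -4: f_y(-4, y) = -6*y**2 - 22*y - 19; no integer root y with |y| ≤ 4.
  x = -3: f_y(-3, y) = -6*y**2 - 22*y - 20; vanishes at y ∈ {-2}. (-3, -2): f_x = 0, f = 0 — SINGULAR.
  x = -2: f_y(-2, y) = -6*y**2 - 22*y - 19; no integer root y with |y| ≤ 4.
  x = -1: f_y(-1, y) = -6*y**2 - 22*y - 16; vanishes at y ∈ {-1}. (-1, -1): f_x = 12 ≠ 0.
  x = 0: f_y(0, y) = -6*y**2 - 22*y - 11; no integer root y with |y| ≤ 4.
  x = 1: f_y(1, y) = -6*y**2 - 22*y - 4; no integer root y with |y| ≤ 4.
  x = 2: f_y(2, y) = -6*y**2 - 22*y + 5; no integer root y with |y| ≤ 4.
  x = 3: f_y(3, y) = -6*y**2 - 22*y + 16; no integer root y with |y| ≤ 4.
  x = 4: f_y(4, y) = -6*y**2 - 22*y + 29; no integer root y with |y| ≤ 4.
Only singular point on the grid: (-3, -2).
Classify: substitute x = -3 + u, y = -2 + v and expand: f = u**3 + u**2*v - u**2 - 2*v**3 + v**2.
No constant or linear terms (consistent with a singular point). Quadratic part: -u**2 + v**2. Cubic part: u**3 + u**2*v - 2*v**3.
The quadratic part v**2 - u**2 = (v − u)(v + u) splits into two distinct linear factors, so there are two distinct tangent lines y − -2 = ±(x − -3) — this is a node (ordinary double point).
Classification: node.


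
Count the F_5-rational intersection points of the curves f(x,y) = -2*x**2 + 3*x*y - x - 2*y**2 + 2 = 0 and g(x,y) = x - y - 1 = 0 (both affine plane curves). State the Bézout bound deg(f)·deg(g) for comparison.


Common zeros: {(0, 4)}; count = 1; Bézout bound = 2.

deg(f) = 2, deg(g) = 1, so Bézout bound = 2.
Scan x ∈ F_5. For each x, list the y ∈ F_5 with f(x, y) ≡ 0 and those with g(x, y) ≡ 0 (mod 5); the common zeros in that column are the intersection.
  x = 0: f ≡ 0 at y ∈ {1, 4}; g ≡ 0 at y ∈ {4}; common: {4}.
  x = 1: f ≡ 0 at y ∈ {1, 3}; g ≡ 0 at y ∈ {0}; common: ∅.
  x = 2: f ≡ 0 at y ∈ ∅; g ≡ 0 at y ∈ {1}; common: ∅.
  x = 3: f ≡ 0 at y ∈ {3, 4}; g ≡ 0 at y ∈ {2}; common: ∅.
  x = 4: f ≡ 0 at y ∈ ∅; g ≡ 0 at y ∈ {3}; common: ∅.
Collecting: common zeros = {(0, 4)}, so the count is 1.
Comparison with the Bézout bound: 1 ≤ 2 = deg(f)·deg(g), as expected for curves with no common component (the affine F_5-count falls short of the bound because intersections may lie at infinity, over extension fields, or carry multiplicity).


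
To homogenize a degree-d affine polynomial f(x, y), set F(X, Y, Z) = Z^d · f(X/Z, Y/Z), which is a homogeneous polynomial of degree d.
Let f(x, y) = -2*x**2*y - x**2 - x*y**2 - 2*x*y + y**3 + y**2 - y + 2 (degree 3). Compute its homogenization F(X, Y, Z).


F(X, Y, Z) = -2*X**2*Y - X**2*Z - X*Y**2 - 2*X*Y*Z + Y**3 + Y**2*Z - Y*Z**2 + 2*Z**3

deg(f) = 3.
Substitute x = X/Z, y = Y/Z into f, then multiply by Z^3.
  monomial -2·x^2·y^1 ↦ -2·X^2·Y^1·Z^0.
  monomial -1·x^2·y^0 ↦ -1·X^2·Y^0·Z^1.
  monomial -1·x^1·y^2 ↦ -1·X^1·Y^2·Z^0.
  monomial -2·x^1·y^1 ↦ -2·X^1·Y^1·Z^1.
  monomial 1·x^0·y^3 ↦ 1·X^0·Y^3·Z^0.
  monomial 1·x^0·y^2 ↦ 1·X^0·Y^2·Z^1.
  monomial -1·x^0·y^1 ↦ -1·X^0·Y^1·Z^2.
  monomial 2·x^0·y^0 ↦ 2·X^0·Y^0·Z^3.
Collecting: F(X, Y, Z) = -2*X**2*Y - X**2*Z - X*Y**2 - 2*X*Y*Z + Y**3 + Y**2*Z - Y*Z**2 + 2*Z**3.


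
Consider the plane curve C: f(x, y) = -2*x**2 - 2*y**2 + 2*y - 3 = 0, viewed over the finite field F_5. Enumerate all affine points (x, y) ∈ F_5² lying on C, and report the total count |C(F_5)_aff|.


Affine F_5-points: {(0, 3), (1, 0), (1, 1), (2, 2), (2, 4), (3, 2), (3, 4), (4, 0), (4, 1)}; count = 9.

For each of the 25 pairs (x, y) ∈ F_5², evaluate f(x, y) mod 5. Record the zeros.
  x = 0: [0↦2, 1↦2, 2↦3, 3↦0, 4↦3]  zeros at y ∈ {3}
  x = 1: [0↦0, 1↦0, 2↦1, 3↦3, 4↦1]  zeros at y ∈ {0, 1}
  x = 2: [0↦4, 1↦4, 2↦0, 3↦2, 4↦0]  zeros at y ∈ {2, 4}
  x = 3: [0↦4, 1↦4, 2↦0, 3↦2, 4↦0]  zeros at y ∈ {2, 4}
  x = 4: [0↦0, 1↦0, 2↦1, 3↦3, 4↦1]  zeros at y ∈ {0, 1}
Collecting zeros: affine points = {(0, 3), (1, 0), (1, 1), (2, 2), (2, 4), (3, 2), (3, 4), (4, 0), (4, 1)}.
Total count |C(F_5)_aff| = 9.


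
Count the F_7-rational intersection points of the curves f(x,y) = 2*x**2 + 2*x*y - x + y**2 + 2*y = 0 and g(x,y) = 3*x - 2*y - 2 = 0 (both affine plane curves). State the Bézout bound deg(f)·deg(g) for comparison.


Common zeros: ∅; count = 0; Bézout bound = 2.

deg(f) = 2, deg(g) = 1, so Bézout bound = 2.
Scan x ∈ F_7. For each x, list the y ∈ F_7 with f(x, y) ≡ 0 and those with g(x, y) ≡ 0 (mod 7); the common zeros in that column are the intersection.
  x = 0: f ≡ 0 at y ∈ {0, 5}; g ≡ 0 at y ∈ {6}; common: ∅.
  x = 1: f ≡ 0 at y ∈ ∅; g ≡ 0 at y ∈ {4}; common: ∅.
  x = 2: f ≡ 0 at y ∈ ∅; g ≡ 0 at y ∈ {2}; common: ∅.
  x = 3: f ≡ 0 at y ∈ {2, 4}; g ≡ 0 at y ∈ {0}; common: ∅.
  x = 4: f ≡ 0 at y ∈ {0, 4}; g ≡ 0 at y ∈ {5}; common: ∅.
  x = 5: f ≡ 0 at y ∈ ∅; g ≡ 0 at y ∈ {3}; common: ∅.
  x = 6: f ≡ 0 at y ∈ {2, 5}; g ≡ 0 at y ∈ {1}; common: ∅.
Collecting: common zeros = ∅, so the count is 0.
Comparison with the Bézout bound: 0 ≤ 2 = deg(f)·deg(g), as expected for curves with no common component (the affine F_7-count falls short of the bound because intersections may lie at infinity, over extension fields, or carry multiplicity).


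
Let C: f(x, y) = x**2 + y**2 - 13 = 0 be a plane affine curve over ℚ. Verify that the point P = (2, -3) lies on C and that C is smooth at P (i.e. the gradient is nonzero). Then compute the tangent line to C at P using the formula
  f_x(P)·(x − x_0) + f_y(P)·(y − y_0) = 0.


Tangent line at P: 4*x - 6*y - 26 = 0.

Step 1: f(2, -3) = 0, so P lies on C.
Step 2: partial derivatives
  f_x(x, y) = 2*x, f_y(x, y) = 2*y.
  f_x(P) = 4, f_y(P) = -6 (gradient nonzero, so P is smooth).
Step 3: tangent line at P: 4·(x − 2) + -6·(y − -3) = 0.
Expanding: 4*x - 6*y - 26 = 0.


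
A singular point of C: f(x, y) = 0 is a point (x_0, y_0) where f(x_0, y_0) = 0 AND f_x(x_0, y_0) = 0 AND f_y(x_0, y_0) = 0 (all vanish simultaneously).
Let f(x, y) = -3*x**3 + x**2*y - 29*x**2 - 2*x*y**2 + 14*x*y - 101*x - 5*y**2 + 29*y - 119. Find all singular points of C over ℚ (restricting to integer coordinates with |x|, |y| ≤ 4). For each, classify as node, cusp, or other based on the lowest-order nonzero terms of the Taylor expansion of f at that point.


Singular points: {(-3, 2)}; classification: cusp.

Compute partial derivatives:
  f_x = -9*x**2 + 2*x*y - 58*x - 2*y**2 + 14*y - 101.
  f_y = x**2 - 4*x*y + 14*x - 10*y + 29.
Scan x_0 ∈ {−4, ..., 4}. For each x_0, f_y(x_0, y) is a polynomial in y; find its integer roots y ∈ {−4, ..., 4}, then test f_x and f at those candidates.
  x = -4: f_y(-4, y) = 6*y - 11; no integer root y with |y| ≤ 4.
  x = -3: f_y(-3, y) = 2*y - 4; vanishes at y ∈ {2}. (-3, 2): f_x = 0, f = 0 — SINGULAR.
  x = -2: f_y(-2, y) = 5 - 2*y; no integer root y with |y| ≤ 4.
  x = -1: f_y(-1, y) = 16 - 6*y; no integer root y with |y| ≤ 4.
  x = 0: f_y(0, y) = 29 - 10*y; no integer root y with |y| ≤ 4.
  x = 1: f_y(1, y) = 44 - 14*y; no integer root y with |y| ≤ 4.
  x = 2: f_y(2, y) = 61 - 18*y; no integer root y with |y| ≤ 4.
  x = 3: f_y(3, y) = 80 - 22*y; no integer root y with |y| ≤ 4.
  x = 4: f_y(4, y) = 101 - 26*y; no integer root y with |y| ≤ 4.
Only singular point on the grid: (-3, 2).
Classify: substitute x = -3 + u, y = 2 + v and expand: f = -3*u**3 + u**2*v - 2*u*v**2 + v**2.
No constant or linear terms (consistent with a singular point). Quadratic part: v**2. Cubic part: -3*u**3 + u**2*v - 2*u*v**2.
The quadratic part v**2 is a perfect square, so there is a single (double) tangent line v = 0, i.e. y = 2. Restricting the cubic part to that line (v = 0) leaves -3*u**3 ≠ 0, so f is not divisible by v and the branch is v² ≈ 3*u**3 to lowest order — this is a cusp.
Classification: cusp.


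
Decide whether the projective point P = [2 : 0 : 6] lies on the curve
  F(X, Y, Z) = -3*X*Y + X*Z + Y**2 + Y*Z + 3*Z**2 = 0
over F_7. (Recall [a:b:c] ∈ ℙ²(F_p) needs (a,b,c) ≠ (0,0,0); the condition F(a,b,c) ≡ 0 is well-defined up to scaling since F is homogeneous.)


F(2,0,6) ≡ 1 (mod 7); P is NOT on the curve.

Evaluate F(2, 0, 6) term-by-term (mod 7).
  -3*X*Y ↦ -3·2·0·1 = 0
  X*Z ↦ 1·2·1·6 = 12
  Y**2 ↦ 1·1·0·1 = 0
  Y*Z ↦ 1·1·0·6 = 0
  3*Z**2 ↦ 3·1·1·36 = 108
Sum: F(2, 0, 6) = (0) + (12) + (0) + (0) + (108) = 120.
Reducing mod 7: 120 ≡ 1 (mod 7).
Since F(a, b, c) ≡ 1 ≠ 0 (mod 7), P does NOT lie on the curve.


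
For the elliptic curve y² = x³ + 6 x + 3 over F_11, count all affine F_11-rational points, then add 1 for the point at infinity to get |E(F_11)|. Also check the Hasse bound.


Affine points = {(0, 5), (0, 6), (2, 1), (2, 10), (3, 2), (3, 9), (4, 5), (4, 6), (5, 2), (5, 9), (7, 5), (7, 6), (9, 4), (9, 7)}; affine count = 14; |E(F_11)| = 15.

Discriminant check: Δ ∝ 4a³ + 27b² = 4·6³ + 27·3² = 4·216 + 27·9 ≡ 7 (mod 11). Nonzero ⇒ E is nonsingular.
For each x ∈ F_11, compute rhs = x³ + 6·x + 3 mod 11, then count y ∈ F_11 with y² ≡ rhs.
  x = 0: rhs = 3, matching y values: 5, 6 (2 points).
  x = 1: rhs = 10, matching y values: none (0 points).
  x = 2: rhs = 1, matching y values: 1, 10 (2 points).
  x = 3: rhs = 4, matching y values: 2, 9 (2 points).
  x = 4: rhs = 3, matching y values: 5, 6 (2 points).
  x = 5: rhs = 4, matching y values: 2, 9 (2 points).
  x = 6: rhs = 2, matching y values: none (0 points).
  x = 7: rhs = 3, matching y values: 5, 6 (2 points).
  x = 8: rhs = 2, matching y values: none (0 points).
  x = 9: rhs = 5, matching y values: 4, 7 (2 points).
  x = 10: rhs = 7, matching y values: none (0 points).
Total affine count: 14.
Full point count |E(F_11)| = 14 + 1 = 15.
Hasse bound: |15 − (11+1)| = |3| = 3 ≤ 2√11 ≈ 6.6332 ✓.


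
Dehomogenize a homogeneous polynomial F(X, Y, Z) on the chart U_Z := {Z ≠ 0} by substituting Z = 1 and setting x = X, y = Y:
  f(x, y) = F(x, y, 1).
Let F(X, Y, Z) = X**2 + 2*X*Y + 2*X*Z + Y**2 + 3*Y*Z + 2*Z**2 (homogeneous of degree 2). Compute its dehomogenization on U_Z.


f(x, y) = x**2 + 2*x*y + 2*x + y**2 + 3*y + 2

On U_Z we set Z = 1. Each monomial c·X^i·Y^j·Z^k in F becomes c·x^i·y^j·1^k = c·x^i·y^j.
Substituting Z = 1: F(X, Y, 1) = x**2 + 2*x*y + 2*x + y**2 + 3*y + 2.
Note: deg(f) ≤ deg(F) = 2; strict inequality happens when F is divisible by Z (lost terms).


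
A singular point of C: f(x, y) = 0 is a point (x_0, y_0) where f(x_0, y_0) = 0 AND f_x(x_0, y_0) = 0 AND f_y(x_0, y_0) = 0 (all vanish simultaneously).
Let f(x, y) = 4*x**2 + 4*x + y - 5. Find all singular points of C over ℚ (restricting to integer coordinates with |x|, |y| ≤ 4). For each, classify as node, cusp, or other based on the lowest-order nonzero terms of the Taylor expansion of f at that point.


No singular points in the scanned grid; C is smooth there.

Compute partial derivatives:
  f_x = 8*x + 4.
  f_y = 1.
f_y = 1 is a nonzero constant, so f_y never vanishes: no point (x, y) can satisfy f = f_x = f_y = 0. In particular no (x, y) ∈ {−4, ..., 4}² is singular; the curve is smooth.


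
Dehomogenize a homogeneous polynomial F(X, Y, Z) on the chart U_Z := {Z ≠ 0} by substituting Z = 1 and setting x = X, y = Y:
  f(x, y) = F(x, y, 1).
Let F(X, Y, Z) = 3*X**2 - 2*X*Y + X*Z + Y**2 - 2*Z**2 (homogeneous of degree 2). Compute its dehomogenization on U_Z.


f(x, y) = 3*x**2 - 2*x*y + x + y**2 - 2

On U_Z we set Z = 1. Each monomial c·X^i·Y^j·Z^k in F becomes c·x^i·y^j·1^k = c·x^i·y^j.
Substituting Z = 1: F(X, Y, 1) = 3*x**2 - 2*x*y + x + y**2 - 2.
Note: deg(f) ≤ deg(F) = 2; strict inequality happens when F is divisible by Z (lost terms).


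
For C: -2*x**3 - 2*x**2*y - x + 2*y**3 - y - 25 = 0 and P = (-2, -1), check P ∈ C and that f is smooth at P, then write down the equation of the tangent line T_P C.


Tangent line at P: -33*x - 3*y - 69 = 0.

Step 1: f(-2, -1) = 0, so P lies on C.
Step 2: partial derivatives
  f_x(x, y) = -6*x**2 - 4*x*y - 1, f_y(x, y) = -2*x**2 + 6*y**2 - 1.
  f_x(P) = -33, f_y(P) = -3 (gradient nonzero, so P is smooth).
Step 3: tangent line at P: -33·(x − -2) + -3·(y − -1) = 0.
Expanding: -33*x - 3*y - 69 = 0.


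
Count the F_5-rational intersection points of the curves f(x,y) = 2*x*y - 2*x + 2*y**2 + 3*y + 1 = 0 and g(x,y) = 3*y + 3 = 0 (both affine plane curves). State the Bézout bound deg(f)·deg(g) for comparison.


Common zeros: {(0, 4)}; count = 1; Bézout bound = 2.

deg(f) = 2, deg(g) = 1, so Bézout bound = 2.
Scan x ∈ F_5. For each x, list the y ∈ F_5 with f(x, y) ≡ 0 and those with g(x, y) ≡ 0 (mod 5); the common zeros in that column are the intersection.
  x = 0: f ≡ 0 at y ∈ {2, 4}; g ≡ 0 at y ∈ {4}; common: {4}.
  x = 1: f ≡ 0 at y ∈ ∅; g ≡ 0 at y ∈ {4}; common: ∅.
  x = 2: f ≡ 0 at y ∈ ∅; g ≡ 0 at y ∈ {4}; common: ∅.
  x = 3: f ≡ 0 at y ∈ {0, 3}; g ≡ 0 at y ∈ {4}; common: ∅.
  x = 4: f ≡ 0 at y ∈ ∅; g ≡ 0 at y ∈ {4}; common: ∅.
Collecting: common zeros = {(0, 4)}, so the count is 1.
Comparison with the Bézout bound: 1 ≤ 2 = deg(f)·deg(g), as expected for curves with no common component (the affine F_5-count falls short of the bound because intersections may lie at infinity, over extension fields, or carry multiplicity).


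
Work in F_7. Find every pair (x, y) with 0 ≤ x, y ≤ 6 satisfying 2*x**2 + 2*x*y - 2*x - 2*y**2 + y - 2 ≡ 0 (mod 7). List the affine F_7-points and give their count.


Affine F_7-points: {(1, 6)}; count = 1.

For each of the 49 pairs (x, y) ∈ F_7², evaluate f(x, y) mod 7. Record the zeros.
  x = 0: [0↦5, 1↦4, 2↦6, 3↦4, 4↦5, 5↦2, 6↦2]  zeros at y ∈ ∅
  x = 1: [0↦5, 1↦6, 2↦3, 3↦3, 4↦6, 5↦5, 6↦0]  zeros at y ∈ {6}
  x = 2: [0↦2, 1↦5, 2↦4, 3↦6, 4↦4, 5↦5, 6↦2]  zeros at y ∈ ∅
  x = 3: [0↦3, 1↦1, 2↦2, 3↦6, 4↦6, 5↦2, 6↦1]  zeros at y ∈ ∅
  x = 4: [0↦1, 1↦1, 2↦4, 3↦3, 4↦5, 5↦3, 6↦4]  zeros at y ∈ ∅
  x = 5: [0↦3, 1↦5, 2↦3, 3↦4, 4↦1, 5↦1, 6↦4]  zeros at y ∈ ∅
  x = 6: [0↦2, 1↦6, 2↦6, 3↦2, 4↦1, 5↦3, 6↦1]  zeros at y ∈ ∅
Collecting zeros: affine points = {(1, 6)}.
Total count |C(F_7)_aff| = 1.


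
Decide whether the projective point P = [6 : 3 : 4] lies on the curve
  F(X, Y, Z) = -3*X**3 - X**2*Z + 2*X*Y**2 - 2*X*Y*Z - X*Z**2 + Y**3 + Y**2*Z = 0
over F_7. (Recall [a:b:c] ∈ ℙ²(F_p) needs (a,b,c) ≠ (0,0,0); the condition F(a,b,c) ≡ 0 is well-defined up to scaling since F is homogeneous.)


F(6,3,4) ≡ 0 (mod 7); P is on the curve.

Evaluate F(6, 3, 4) term-by-term (mod 7).
  -3*X**3 ↦ -3·216·1·1 = -648
  -X**2*Z ↦ -1·36·1·4 = -144
  2*X*Y**2 ↦ 2·6·9·1 = 108
  -2*X*Y*Z ↦ -2·6·3·4 = -144
  -X*Z**2 ↦ -1·6·1·16 = -96
  Y**3 ↦ 1·1·27·1 = 27
  Y**2*Z ↦ 1·1·9·4 = 36
Sum: F(6, 3, 4) = (-648) + (-144) + (108) + (-144) + (-96) + (27) + (36) = -861.
Reducing mod 7: -861 ≡ 0 (mod 7).
Since F(a, b, c) ≡ 0 (mod 7), P lies on the curve.


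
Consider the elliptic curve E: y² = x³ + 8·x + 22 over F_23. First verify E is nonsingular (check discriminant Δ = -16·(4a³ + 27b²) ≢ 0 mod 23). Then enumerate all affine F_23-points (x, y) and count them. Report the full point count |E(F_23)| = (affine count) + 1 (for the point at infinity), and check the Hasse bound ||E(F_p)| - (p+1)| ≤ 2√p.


Affine points = {(1, 10), (1, 13), (2, 0), (3, 2), (3, 21), (4, 7), (4, 16), (5, 7), (5, 16), (8, 0), (9, 8), (9, 15), (12, 11), (12, 12), (13, 0), (14, 7), (14, 16), (18, 8), (18, 15), (19, 8), (19, 15), (22, 6), (22, 17)}; affine count = 23; |E(F_23)| = 24.

Discriminant check: Δ ∝ 4a³ + 27b² = 4·8³ + 27·22² = 4·512 + 27·484 ≡ 5 (mod 23). Nonzero ⇒ E is nonsingular.
For each x ∈ F_23, compute rhs = x³ + 8·x + 22 mod 23, then count y ∈ F_23 with y² ≡ rhs.
  x = 0: rhs = 22, matching y values: none (0 points).
  x = 1: rhs = 8, matching y values: 10, 13 (2 points).
  x = 2: rhs = 0, matching y values: 0 (1 points).
  x = 3: rhs = 4, matching y values: 2, 21 (2 points).
  x = 4: rhs = 3, matching y values: 7, 16 (2 points).
  x = 5: rhs = 3, matching y values: 7, 16 (2 points).
  x = 6: rhs = 10, matching y values: none (0 points).
  x = 7: rhs = 7, matching y values: none (0 points).
  x = 8: rhs = 0, matching y values: 0 (1 points).
  x = 9: rhs = 18, matching y values: 8, 15 (2 points).
  x = 10: rhs = 21, matching y values: none (0 points).
  x = 11: rhs = 15, matching y values: none (0 points).
  x = 12: rhs = 6, matching y values: 11, 12 (2 points).
  x = 13: rhs = 0, matching y values: 0 (1 points).
  x = 14: rhs = 3, matching y values: 7, 16 (2 points).
  x = 15: rhs = 21, matching y values: none (0 points).
  x = 16: rhs = 14, matching y values: none (0 points).
  x = 17: rhs = 11, matching y values: none (0 points).
  x = 18: rhs = 18, matching y values: 8, 15 (2 points).
  x = 19: rhs = 18, matching y values: 8, 15 (2 points).
  x = 20: rhs = 17, matching y values: none (0 points).
  x = 21: rhs = 21, matching y values: none (0 points).
  x = 22: rhs = 13, matching y values: 6, 17 (2 points).
Total affine count: 23.
Full point count |E(F_23)| = 23 + 1 = 24.
Hasse bound: |24 − (23+1)| = |0| = 0 ≤ 2√23 ≈ 9.5917 ✓.


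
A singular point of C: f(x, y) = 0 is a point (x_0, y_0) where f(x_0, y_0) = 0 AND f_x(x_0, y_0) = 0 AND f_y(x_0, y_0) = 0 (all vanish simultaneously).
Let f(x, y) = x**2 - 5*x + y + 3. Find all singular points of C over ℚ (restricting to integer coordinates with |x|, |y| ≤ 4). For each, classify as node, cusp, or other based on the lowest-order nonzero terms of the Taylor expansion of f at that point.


No singular points in the scanned grid; C is smooth there.

Compute partial derivatives:
  f_x = 2*x - 5.
  f_y = 1.
f_y = 1 is a nonzero constant, so f_y never vanishes: no point (x, y) can satisfy f = f_x = f_y = 0. In particular no (x, y) ∈ {−4, ..., 4}² is singular; the curve is smooth.


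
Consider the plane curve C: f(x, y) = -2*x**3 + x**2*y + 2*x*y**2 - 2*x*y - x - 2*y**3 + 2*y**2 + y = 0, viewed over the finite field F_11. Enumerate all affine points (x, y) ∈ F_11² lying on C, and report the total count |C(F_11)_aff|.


Affine F_11-points: {(0, 0), (0, 3), (0, 9), (2, 10), (3, 2), (4, 0), (6, 4), (7, 0), (7, 3), (7, 5), (10, 9)}; count = 11.

For each of the 121 pairs (x, y) ∈ F_11², evaluate f(x, y) mod 11. Record the zeros.
  x = 0: [0↦0, 1↦1, 2↦5, 3↦0, 4↦7, 5↦3, 6↦9, 7↦2, 8↦3, 9↦0, 10↦3]  zeros at y ∈ {0, 3, 9}
  x = 1: [0↦8, 1↦10, 2↦8, 3↦1, 4↦10, 5↦1, 6↦6, 7↦2, 8↦10, 9↦7, 10↦3]  zeros at y ∈ ∅
  x = 2: [0↦4, 1↦9, 2↦3, 3↦7, 4↦9, 5↦8, 6↦3, 7↦4, 8↦10, 9↦9, 10↦0]  zeros at y ∈ {10}
  x = 3: [0↦9, 1↦8, 2↦0, 3↦6, 4↦3, 5↦1, 6↦10, 7↦7, 8↦2, 9↦5, 10↦4]  zeros at y ∈ {2}
  x = 4: [0↦0, 1↦6, 2↦9, 3↦8, 4↦2, 5↦1, 6↦4, 7↦10, 8↦7, 9↦5, 10↦3]  zeros at y ∈ {0}
  x = 5: [0↦9, 1↦2, 2↦7, 3↦1, 4↦5, 5↦7, 6↦6, 7↦1, 8↦2, 9↦8, 10↦7]  zeros at y ∈ ∅
  x = 6: [0↦2, 1↦6, 2↦4, 3↦6, 4↦0, 5↦7, 6↦4, 7↦1, 8↦8, 9↦2, 10↦4]  zeros at y ∈ {4}
  x = 7: [0↦0, 1↦6, 2↦10, 3↦0, 4↦8, 5↦0, 6↦8, 7↦9, 8↦2, 9↦8, 10↦4]  zeros at y ∈ {0, 3, 5}
  x = 8: [0↦2, 1↦1, 2↦2, 3↦4, 4↦6, 5↦7, 6↦6, 7↦2, 8↦5, 9↦3, 10↦6]  zeros at y ∈ ∅
  x = 9: [0↦7, 1↦1, 2↦1, 3↦6, 4↦4, 5↦5, 6↦8, 7↦1, 8↦5, 9↦8, 10↦9]  zeros at y ∈ ∅
  x = 10: [0↦3, 1↦5, 2↦6, 3↦5, 4↦1, 5↦4, 6↦2, 7↦5, 8↦1, 9↦0, 10↦1]  zeros at y ∈ {9}
Collecting zeros: affine points = {(0, 0), (0, 3), (0, 9), (2, 10), (3, 2), (4, 0), (6, 4), (7, 0), (7, 3), (7, 5), (10, 9)}.
Total count |C(F_11)_aff| = 11.


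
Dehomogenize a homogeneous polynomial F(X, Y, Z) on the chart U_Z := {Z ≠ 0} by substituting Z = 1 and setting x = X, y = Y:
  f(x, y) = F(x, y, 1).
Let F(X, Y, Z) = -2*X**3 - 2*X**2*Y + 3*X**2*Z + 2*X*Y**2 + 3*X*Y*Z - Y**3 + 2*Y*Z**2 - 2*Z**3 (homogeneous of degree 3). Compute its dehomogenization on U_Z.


f(x, y) = -2*x**3 - 2*x**2*y + 3*x**2 + 2*x*y**2 + 3*x*y - y**3 + 2*y - 2

On U_Z we set Z = 1. Each monomial c·X^i·Y^j·Z^k in F becomes c·x^i·y^j·1^k = c·x^i·y^j.
Substituting Z = 1: F(X, Y, 1) = -2*x**3 - 2*x**2*y + 3*x**2 + 2*x*y**2 + 3*x*y - y**3 + 2*y - 2.
Note: deg(f) ≤ deg(F) = 3; strict inequality happens when F is divisible by Z (lost terms).


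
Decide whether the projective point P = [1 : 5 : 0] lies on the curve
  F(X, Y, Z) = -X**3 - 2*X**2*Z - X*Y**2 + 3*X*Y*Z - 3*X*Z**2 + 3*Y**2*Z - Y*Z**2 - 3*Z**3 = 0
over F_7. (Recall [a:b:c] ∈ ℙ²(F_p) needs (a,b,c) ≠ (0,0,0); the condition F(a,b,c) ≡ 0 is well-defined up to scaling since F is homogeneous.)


F(1,5,0) ≡ 2 (mod 7); P is NOT on the curve.

Evaluate F(1, 5, 0) term-by-term (mod 7).
  -X**3 ↦ -1·1·1·1 = -1
  -2*X**2*Z ↦ -2·1·1·0 = 0
  -X*Y**2 ↦ -1·1·25·1 = -25
  3*X*Y*Z ↦ 3·1·5·0 = 0
  -3*X*Z**2 ↦ -3·1·1·0 = 0
  3*Y**2*Z ↦ 3·1·25·0 = 0
  -Y*Z**2 ↦ -1·1·5·0 = 0
  -3*Z**3 ↦ -3·1·1·0 = 0
Sum: F(1, 5, 0) = (-1) + (0) + (-25) + (0) + (0) + (0) + (0) + (0) = -26.
Reducing mod 7: -26 ≡ 2 (mod 7).
Since F(a, b, c) ≡ 2 ≠ 0 (mod 7), P does NOT lie on the curve.


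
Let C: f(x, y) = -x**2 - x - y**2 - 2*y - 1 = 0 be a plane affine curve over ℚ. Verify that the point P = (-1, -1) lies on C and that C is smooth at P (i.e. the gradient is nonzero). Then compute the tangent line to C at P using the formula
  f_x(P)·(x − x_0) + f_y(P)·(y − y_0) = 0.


Tangent line at P: x + 1 = 0.

Step 1: f(-1, -1) = 0, so P lies on C.
Step 2: partial derivatives
  f_x(x, y) = -2*x - 1, f_y(x, y) = -2*y - 2.
  f_x(P) = 1, f_y(P) = 0 (gradient nonzero, so P is smooth).
Step 3: tangent line at P: 1·(x − -1) + 0·(y − -1) = 0.
Expanding: x + 1 = 0.


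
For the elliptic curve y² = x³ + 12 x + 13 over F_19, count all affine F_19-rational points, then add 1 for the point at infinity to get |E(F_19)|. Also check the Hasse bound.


Affine points = {(1, 8), (1, 11), (2, 8), (2, 11), (3, 0), (4, 7), (4, 12), (6, 4), (6, 15), (12, 2), (12, 17), (16, 8), (16, 11), (17, 0), (18, 0)}; affine count = 15; |E(F_19)| = 16.

Discriminant check: Δ ∝ 4a³ + 27b² = 4·12³ + 27·13² = 4·1728 + 27·169 ≡ 18 (mod 19). Nonzero ⇒ E is nonsingular.
For each x ∈ F_19, compute rhs = x³ + 12·x + 13 mod 19, then count y ∈ F_19 with y² ≡ rhs.
  x = 0: rhs = 13, matching y values: none (0 points).
  x = 1: rhs = 7, matching y values: 8, 11 (2 points).
  x = 2: rhs = 7, matching y values: 8, 11 (2 points).
  x = 3: rhs = 0, matching y values: 0 (1 points).
  x = 4: rhs = 11, matching y values: 7, 12 (2 points).
  x = 5: rhs = 8, matching y values: none (0 points).
  x = 6: rhs = 16, matching y values: 4, 15 (2 points).
  x = 7: rhs = 3, matching y values: none (0 points).
  x = 8: rhs = 13, matching y values: none (0 points).
  x = 9: rhs = 14, matching y values: none (0 points).
  x = 10: rhs = 12, matching y values: none (0 points).
  x = 11: rhs = 13, matching y values: none (0 points).
  x = 12: rhs = 4, matching y values: 2, 17 (2 points).
  x = 13: rhs = 10, matching y values: none (0 points).
  x = 14: rhs = 18, matching y values: none (0 points).
  x = 15: rhs = 15, matching y values: none (0 points).
  x = 16: rhs = 7, matching y values: 8, 11 (2 points).
  x = 17: rhs = 0, matching y values: 0 (1 points).
  x = 18: rhs = 0, matching y values: 0 (1 points).
Total affine count: 15.
Full point count |E(F_19)| = 15 + 1 = 16.
Hasse bound: |16 − (19+1)| = |-4| = 4 ≤ 2√19 ≈ 8.7178 ✓.
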